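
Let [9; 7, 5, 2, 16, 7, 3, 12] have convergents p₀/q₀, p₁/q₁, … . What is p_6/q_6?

263548/28837

Using pₖ = aₖpₖ₋₁ + pₖ₋₂, qₖ = aₖqₖ₋₁ + qₖ₋₂ (with p₋₁=1, p₋₂=0, q₋₁=0, q₋₂=1):
  k=0: a=9, p=9, q=1
  k=1: a=7, p=64, q=7
  k=2: a=5, p=329, q=36
  k=3: a=2, p=722, q=79
  k=4: a=16, p=11881, q=1300
  k=5: a=7, p=83889, q=9179
  k=6: a=3, p=263548, q=28837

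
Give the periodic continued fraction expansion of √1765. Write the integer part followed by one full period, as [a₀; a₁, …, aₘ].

[42; 84]

a₀ = ⌊√1765⌋ = 42.
With m₀=0, d₀=1 and mₖ₊₁ = dₖaₖ − mₖ, dₖ₊₁ = (n − mₖ₊₁²)/dₖ, aₖ₊₁ = ⌊(a₀+mₖ₊₁)/dₖ₊₁⌋:
  k=1: m=42, d=1, a=84
d=1 and a=2a₀=84 at k=1, so the next step gives (m, d) = (42, 1) again — its k=1 value — and the period has length 1.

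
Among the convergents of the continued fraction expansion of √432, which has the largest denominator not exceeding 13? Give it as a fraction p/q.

187/9

√432 = [20; 1, 3, 1, 1, 1, 3, 1, 40, …] (period length 8).
Convergents:
  p_0/q_0 = 20/1
  p_1/q_1 = 21/1
  p_2/q_2 = 83/4
  p_3/q_3 = 104/5
  p_4/q_4 = 187/9
  p_5/q_5 = 291/14
q_4 = 9 ≤ 13 < 14 = q_5, so the answer is 187/9.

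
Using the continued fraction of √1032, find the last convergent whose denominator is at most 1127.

√1032 = [32; 8, 64, …] (period length 2).
Convergents:
  p_0/q_0 = 32/1
  p_1/q_1 = 257/8
  p_2/q_2 = 16480/513
  p_3/q_3 = 132097/4112
q_2 = 513 ≤ 1127 < 4112 = q_3, so the answer is 16480/513.

16480/513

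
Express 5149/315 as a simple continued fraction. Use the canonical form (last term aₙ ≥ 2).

[16; 2, 1, 8, 12]

5149 = 16*315 + 109
315 = 2*109 + 97
109 = 1*97 + 12
97 = 8*12 + 1
12 = 12*1 + 0  (stop)
So 5149/315 = [16; 2, 1, 8, 12].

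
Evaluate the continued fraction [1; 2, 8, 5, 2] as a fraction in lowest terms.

Fold from the inside: start with 2/1.
  5 + 1/2 = 11/2
  8 + 2/11 = 90/11
  2 + 11/90 = 191/90
  1 + 90/191 = 281/191

281/191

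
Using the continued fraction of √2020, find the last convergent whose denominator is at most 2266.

√2020 = [44; 1, 16, 1, 88, …] (period length 4).
Convergents:
  p_0/q_0 = 44/1
  p_1/q_1 = 45/1
  p_2/q_2 = 764/17
  p_3/q_3 = 809/18
  p_4/q_4 = 71956/1601
  p_5/q_5 = 72765/1619
  p_6/q_6 = 1236196/27505
q_5 = 1619 ≤ 2266 < 27505 = q_6, so the answer is 72765/1619.

72765/1619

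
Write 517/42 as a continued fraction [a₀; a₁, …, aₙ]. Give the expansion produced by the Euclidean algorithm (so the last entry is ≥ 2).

517 = 12·42 + 13
42 = 3·13 + 3
13 = 4·3 + 1
3 = 3·1 + 0  (stop)
So 517/42 = [12; 3, 4, 3].

[12; 3, 4, 3]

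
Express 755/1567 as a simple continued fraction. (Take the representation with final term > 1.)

[0; 2, 13, 4, 14]

755 = 0×1567 + 755
1567 = 2×755 + 57
755 = 13×57 + 14
57 = 4×14 + 1
14 = 14×1 + 0  (stop)
So 755/1567 = [0; 2, 13, 4, 14].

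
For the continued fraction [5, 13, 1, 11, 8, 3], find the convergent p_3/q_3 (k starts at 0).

847/167

Using pₖ = aₖpₖ₋₁ + pₖ₋₂, qₖ = aₖqₖ₋₁ + qₖ₋₂ (with p₋₁=1, p₋₂=0, q₋₁=0, q₋₂=1):
  k=0: a=5, p=5, q=1
  k=1: a=13, p=66, q=13
  k=2: a=1, p=71, q=14
  k=3: a=11, p=847, q=167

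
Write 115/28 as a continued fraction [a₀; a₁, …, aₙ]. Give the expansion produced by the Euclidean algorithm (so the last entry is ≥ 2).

[4; 9, 3]

115 = 4×28 + 3
28 = 9×3 + 1
3 = 3×1 + 0  (stop)
So 115/28 = [4; 9, 3].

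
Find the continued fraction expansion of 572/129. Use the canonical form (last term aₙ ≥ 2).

572 = 4×129 + 56
129 = 2×56 + 17
56 = 3×17 + 5
17 = 3×5 + 2
5 = 2×2 + 1
2 = 2×1 + 0  (stop)
So 572/129 = [4; 2, 3, 3, 2, 2].

[4; 2, 3, 3, 2, 2]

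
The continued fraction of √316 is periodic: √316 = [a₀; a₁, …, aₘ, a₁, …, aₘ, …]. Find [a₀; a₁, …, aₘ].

a₀ = ⌊√316⌋ = 17.
With m₀=0, d₀=1 and mₖ₊₁ = dₖaₖ − mₖ, dₖ₊₁ = (n − mₖ₊₁²)/dₖ, aₖ₊₁ = ⌊(a₀+mₖ₊₁)/dₖ₊₁⌋:
  k=1: m=17, d=27, a=1
  k=2: m=10, d=8, a=3
  k=3: m=14, d=15, a=2
  k=4: m=16, d=4, a=8
  k=5: m=16, d=15, a=2
  k=6: m=14, d=8, a=3
  k=7: m=10, d=27, a=1
  k=8: m=17, d=1, a=34
d=1 and a=2a₀=34 at k=8, so the next step gives (m, d) = (17, 27) again — its k=1 value — and the period has length 8.

[17; 1, 3, 2, 8, 2, 3, 1, 34]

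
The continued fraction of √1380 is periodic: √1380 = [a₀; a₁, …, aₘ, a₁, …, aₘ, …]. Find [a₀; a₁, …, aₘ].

a₀ = ⌊√1380⌋ = 37.
With m₀=0, d₀=1 and mₖ₊₁ = dₖaₖ − mₖ, dₖ₊₁ = (n − mₖ₊₁²)/dₖ, aₖ₊₁ = ⌊(a₀+mₖ₊₁)/dₖ₊₁⌋:
  k=1: m=37, d=11, a=6
  k=2: m=29, d=49, a=1
  k=3: m=20, d=20, a=2
  k=4: m=20, d=49, a=1
  k=5: m=29, d=11, a=6
  k=6: m=37, d=1, a=74
d=1 and a=2a₀=74 at k=6, so the next step gives (m, d) = (37, 11) again — its k=1 value — and the period has length 6.

[37; 6, 1, 2, 1, 6, 74]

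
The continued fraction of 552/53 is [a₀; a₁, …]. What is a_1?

2

552 = 10·53 + 22   →  a_0 = 10
53 = 2·22 + 9   →  a_1 = 2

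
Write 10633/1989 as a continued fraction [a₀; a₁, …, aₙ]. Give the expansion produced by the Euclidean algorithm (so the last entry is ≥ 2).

[5; 2, 1, 8, 5, 1, 3, 3]

10633 = 5·1989 + 688
1989 = 2·688 + 613
688 = 1·613 + 75
613 = 8·75 + 13
75 = 5·13 + 10
13 = 1·10 + 3
10 = 3·3 + 1
3 = 3·1 + 0  (stop)
So 10633/1989 = [5; 2, 1, 8, 5, 1, 3, 3].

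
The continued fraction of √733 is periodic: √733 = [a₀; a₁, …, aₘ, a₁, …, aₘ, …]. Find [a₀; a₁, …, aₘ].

a₀ = ⌊√733⌋ = 27.
With m₀=0, d₀=1 and mₖ₊₁ = dₖaₖ − mₖ, dₖ₊₁ = (n − mₖ₊₁²)/dₖ, aₖ₊₁ = ⌊(a₀+mₖ₊₁)/dₖ₊₁⌋:
  k=1: m=27, d=4, a=13
  k=2: m=25, d=27, a=1
  k=3: m=2, d=27, a=1
  k=4: m=25, d=4, a=13
  k=5: m=27, d=1, a=54
d=1 and a=2a₀=54 at k=5, so the next step gives (m, d) = (27, 4) again — its k=1 value — and the period has length 5.

[27; 13, 1, 1, 13, 54]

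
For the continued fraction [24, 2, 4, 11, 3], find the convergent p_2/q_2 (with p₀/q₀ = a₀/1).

Using pₖ = aₖpₖ₋₁ + pₖ₋₂, qₖ = aₖqₖ₋₁ + qₖ₋₂ (with p₋₁=1, p₋₂=0, q₋₁=0, q₋₂=1):
  k=0: a=24, p=24, q=1
  k=1: a=2, p=49, q=2
  k=2: a=4, p=220, q=9

220/9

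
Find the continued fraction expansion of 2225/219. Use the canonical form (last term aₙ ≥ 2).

[10; 6, 3, 1, 8]

2225 = 10×219 + 35
219 = 6×35 + 9
35 = 3×9 + 8
9 = 1×8 + 1
8 = 8×1 + 0  (stop)
So 2225/219 = [10; 6, 3, 1, 8].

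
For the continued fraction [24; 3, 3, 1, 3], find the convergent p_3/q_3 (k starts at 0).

316/13

Using pₖ = aₖpₖ₋₁ + pₖ₋₂, qₖ = aₖqₖ₋₁ + qₖ₋₂ (with p₋₁=1, p₋₂=0, q₋₁=0, q₋₂=1):
  k=0: a=24, p=24, q=1
  k=1: a=3, p=73, q=3
  k=2: a=3, p=243, q=10
  k=3: a=1, p=316, q=13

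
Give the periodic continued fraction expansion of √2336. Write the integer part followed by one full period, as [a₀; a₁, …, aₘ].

[48; 3, 96]

a₀ = ⌊√2336⌋ = 48.
With m₀=0, d₀=1 and mₖ₊₁ = dₖaₖ − mₖ, dₖ₊₁ = (n − mₖ₊₁²)/dₖ, aₖ₊₁ = ⌊(a₀+mₖ₊₁)/dₖ₊₁⌋:
  k=1: m=48, d=32, a=3
  k=2: m=48, d=1, a=96
d=1 and a=2a₀=96 at k=2, so the next step gives (m, d) = (48, 32) again — its k=1 value — and the period has length 2.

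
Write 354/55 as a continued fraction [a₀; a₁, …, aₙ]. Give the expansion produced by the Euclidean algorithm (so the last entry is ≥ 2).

354 = 6×55 + 24
55 = 2×24 + 7
24 = 3×7 + 3
7 = 2×3 + 1
3 = 3×1 + 0  (stop)
So 354/55 = [6; 2, 3, 2, 3].

[6; 2, 3, 2, 3]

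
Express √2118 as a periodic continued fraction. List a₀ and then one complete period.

[46; 46, 92]

a₀ = ⌊√2118⌋ = 46.
With m₀=0, d₀=1 and mₖ₊₁ = dₖaₖ − mₖ, dₖ₊₁ = (n − mₖ₊₁²)/dₖ, aₖ₊₁ = ⌊(a₀+mₖ₊₁)/dₖ₊₁⌋:
  k=1: m=46, d=2, a=46
  k=2: m=46, d=1, a=92
d=1 and a=2a₀=92 at k=2, so the next step gives (m, d) = (46, 2) again — its k=1 value — and the period has length 2.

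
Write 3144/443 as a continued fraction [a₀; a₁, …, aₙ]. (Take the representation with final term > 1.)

3144 = 7*443 + 43
443 = 10*43 + 13
43 = 3*13 + 4
13 = 3*4 + 1
4 = 4*1 + 0  (stop)
So 3144/443 = [7; 10, 3, 3, 4].

[7; 10, 3, 3, 4]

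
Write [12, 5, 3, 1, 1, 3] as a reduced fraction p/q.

1609/132

Fold from the inside: start with 3/1.
  1 + 1/3 = 4/3
  1 + 3/4 = 7/4
  3 + 4/7 = 25/7
  5 + 7/25 = 132/25
  12 + 25/132 = 1609/132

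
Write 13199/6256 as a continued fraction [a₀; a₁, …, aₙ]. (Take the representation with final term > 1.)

13199 = 2·6256 + 687
6256 = 9·687 + 73
687 = 9·73 + 30
73 = 2·30 + 13
30 = 2·13 + 4
13 = 3·4 + 1
4 = 4·1 + 0  (stop)
So 13199/6256 = [2; 9, 9, 2, 2, 3, 4].

[2; 9, 9, 2, 2, 3, 4]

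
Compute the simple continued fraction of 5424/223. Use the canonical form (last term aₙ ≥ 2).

[24; 3, 10, 3, 2]

5424 = 24·223 + 72
223 = 3·72 + 7
72 = 10·7 + 2
7 = 3·2 + 1
2 = 2·1 + 0  (stop)
So 5424/223 = [24; 3, 10, 3, 2].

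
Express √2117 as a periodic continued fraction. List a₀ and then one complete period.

[46; 92]

a₀ = ⌊√2117⌋ = 46.
With m₀=0, d₀=1 and mₖ₊₁ = dₖaₖ − mₖ, dₖ₊₁ = (n − mₖ₊₁²)/dₖ, aₖ₊₁ = ⌊(a₀+mₖ₊₁)/dₖ₊₁⌋:
  k=1: m=46, d=1, a=92
d=1 and a=2a₀=92 at k=1, so the next step gives (m, d) = (46, 1) again — its k=1 value — and the period has length 1.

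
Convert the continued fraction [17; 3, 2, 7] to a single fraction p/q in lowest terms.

Using pₖ = aₖpₖ₋₁ + pₖ₋₂ and qₖ = aₖqₖ₋₁ + qₖ₋₂:
  k=0: a=17, p=17, q=1
  k=1: a=3, p=52, q=3
  k=2: a=2, p=121, q=7
  k=3: a=7, p=899, q=52

899/52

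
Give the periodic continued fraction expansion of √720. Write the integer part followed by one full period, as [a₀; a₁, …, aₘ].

a₀ = ⌊√720⌋ = 26.
With m₀=0, d₀=1 and mₖ₊₁ = dₖaₖ − mₖ, dₖ₊₁ = (n − mₖ₊₁²)/dₖ, aₖ₊₁ = ⌊(a₀+mₖ₊₁)/dₖ₊₁⌋:
  k=1: m=26, d=44, a=1
  k=2: m=18, d=9, a=4
  k=3: m=18, d=44, a=1
  k=4: m=26, d=1, a=52
d=1 and a=2a₀=52 at k=4, so the next step gives (m, d) = (26, 44) again — its k=1 value — and the period has length 4.

[26; 1, 4, 1, 52]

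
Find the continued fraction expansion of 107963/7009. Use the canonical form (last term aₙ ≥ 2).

[15; 2, 2, 11, 11, 11]

107963 = 15·7009 + 2828
7009 = 2·2828 + 1353
2828 = 2·1353 + 122
1353 = 11·122 + 11
122 = 11·11 + 1
11 = 11·1 + 0  (stop)
So 107963/7009 = [15; 2, 2, 11, 11, 11].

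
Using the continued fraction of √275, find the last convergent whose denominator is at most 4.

√275 = [16; 1, 1, 2, 1, 1, 32, …] (period length 6).
Convergents:
  p_0/q_0 = 16/1
  p_1/q_1 = 17/1
  p_2/q_2 = 33/2
  p_3/q_3 = 83/5
q_2 = 2 ≤ 4 < 5 = q_3, so the answer is 33/2.

33/2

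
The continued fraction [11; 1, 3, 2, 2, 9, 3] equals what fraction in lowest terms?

7570/643

Using pₖ = aₖpₖ₋₁ + pₖ₋₂ and qₖ = aₖqₖ₋₁ + qₖ₋₂:
  k=0: a=11, p=11, q=1
  k=1: a=1, p=12, q=1
  k=2: a=3, p=47, q=4
  k=3: a=2, p=106, q=9
  k=4: a=2, p=259, q=22
  k=5: a=9, p=2437, q=207
  k=6: a=3, p=7570, q=643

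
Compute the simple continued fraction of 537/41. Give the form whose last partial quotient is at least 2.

537 = 13·41 + 4
41 = 10·4 + 1
4 = 4·1 + 0  (stop)
So 537/41 = [13; 10, 4].

[13; 10, 4]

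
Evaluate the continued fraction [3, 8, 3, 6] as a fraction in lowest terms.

493/158

Using pₖ = aₖpₖ₋₁ + pₖ₋₂ and qₖ = aₖqₖ₋₁ + qₖ₋₂:
  k=0: a=3, p=3, q=1
  k=1: a=8, p=25, q=8
  k=2: a=3, p=78, q=25
  k=3: a=6, p=493, q=158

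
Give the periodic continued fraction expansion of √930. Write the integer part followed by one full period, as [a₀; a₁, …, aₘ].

[30; 2, 60]

a₀ = ⌊√930⌋ = 30.
With m₀=0, d₀=1 and mₖ₊₁ = dₖaₖ − mₖ, dₖ₊₁ = (n − mₖ₊₁²)/dₖ, aₖ₊₁ = ⌊(a₀+mₖ₊₁)/dₖ₊₁⌋:
  k=1: m=30, d=30, a=2
  k=2: m=30, d=1, a=60
d=1 and a=2a₀=60 at k=2, so the next step gives (m, d) = (30, 30) again — its k=1 value — and the period has length 2.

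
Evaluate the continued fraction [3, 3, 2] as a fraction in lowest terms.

23/7

Fold from the inside: start with 2/1.
  3 + 1/2 = 7/2
  3 + 2/7 = 23/7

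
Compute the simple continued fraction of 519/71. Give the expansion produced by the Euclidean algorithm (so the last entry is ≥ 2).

[7; 3, 4, 2, 2]

519 = 7*71 + 22
71 = 3*22 + 5
22 = 4*5 + 2
5 = 2*2 + 1
2 = 2*1 + 0  (stop)
So 519/71 = [7; 3, 4, 2, 2].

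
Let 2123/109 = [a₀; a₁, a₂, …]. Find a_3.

2

2123 = 19·109 + 52   →  a_0 = 19
109 = 2·52 + 5   →  a_1 = 2
52 = 10·5 + 2   →  a_2 = 10
5 = 2·2 + 1   →  a_3 = 2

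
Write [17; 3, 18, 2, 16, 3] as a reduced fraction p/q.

98801/5702

Using pₖ = aₖpₖ₋₁ + pₖ₋₂ and qₖ = aₖqₖ₋₁ + qₖ₋₂:
  k=0: a=17, p=17, q=1
  k=1: a=3, p=52, q=3
  k=2: a=18, p=953, q=55
  k=3: a=2, p=1958, q=113
  k=4: a=16, p=32281, q=1863
  k=5: a=3, p=98801, q=5702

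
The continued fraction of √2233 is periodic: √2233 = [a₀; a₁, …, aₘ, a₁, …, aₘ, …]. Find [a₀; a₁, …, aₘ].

a₀ = ⌊√2233⌋ = 47.
With m₀=0, d₀=1 and mₖ₊₁ = dₖaₖ − mₖ, dₖ₊₁ = (n − mₖ₊₁²)/dₖ, aₖ₊₁ = ⌊(a₀+mₖ₊₁)/dₖ₊₁⌋:
  k=1: m=47, d=24, a=3
  k=2: m=25, d=67, a=1
  k=3: m=42, d=7, a=12
  k=4: m=42, d=67, a=1
  k=5: m=25, d=24, a=3
  k=6: m=47, d=1, a=94
d=1 and a=2a₀=94 at k=6, so the next step gives (m, d) = (47, 24) again — its k=1 value — and the period has length 6.

[47; 3, 1, 12, 1, 3, 94]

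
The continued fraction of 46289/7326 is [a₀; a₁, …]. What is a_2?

46289 = 6·7326 + 2333   →  a_0 = 6
7326 = 3·2333 + 327   →  a_1 = 3
2333 = 7·327 + 44   →  a_2 = 7

7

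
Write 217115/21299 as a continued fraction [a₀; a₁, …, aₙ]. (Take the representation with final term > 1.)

217115 = 10*21299 + 4125
21299 = 5*4125 + 674
4125 = 6*674 + 81
674 = 8*81 + 26
81 = 3*26 + 3
26 = 8*3 + 2
3 = 1*2 + 1
2 = 2*1 + 0  (stop)
So 217115/21299 = [10; 5, 6, 8, 3, 8, 1, 2].

[10; 5, 6, 8, 3, 8, 1, 2]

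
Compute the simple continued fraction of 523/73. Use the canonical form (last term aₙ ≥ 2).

523 = 7×73 + 12
73 = 6×12 + 1
12 = 12×1 + 0  (stop)
So 523/73 = [7; 6, 12].

[7; 6, 12]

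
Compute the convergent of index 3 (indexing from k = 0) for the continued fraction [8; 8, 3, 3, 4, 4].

Using pₖ = aₖpₖ₋₁ + pₖ₋₂, qₖ = aₖqₖ₋₁ + qₖ₋₂ (with p₋₁=1, p₋₂=0, q₋₁=0, q₋₂=1):
  k=0: a=8, p=8, q=1
  k=1: a=8, p=65, q=8
  k=2: a=3, p=203, q=25
  k=3: a=3, p=674, q=83

674/83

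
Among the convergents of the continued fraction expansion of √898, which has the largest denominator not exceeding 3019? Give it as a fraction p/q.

53910/1799

√898 = [29; 1, 28, 1, 58, …] (period length 4).
Convergents:
  p_0/q_0 = 29/1
  p_1/q_1 = 30/1
  p_2/q_2 = 869/29
  p_3/q_3 = 899/30
  p_4/q_4 = 53011/1769
  p_5/q_5 = 53910/1799
  p_6/q_6 = 1562491/52141
q_5 = 1799 ≤ 3019 < 52141 = q_6, so the answer is 53910/1799.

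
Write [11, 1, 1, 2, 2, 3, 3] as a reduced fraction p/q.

Using pₖ = aₖpₖ₋₁ + pₖ₋₂ and qₖ = aₖqₖ₋₁ + qₖ₋₂:
  k=0: a=11, p=11, q=1
  k=1: a=1, p=12, q=1
  k=2: a=1, p=23, q=2
  k=3: a=2, p=58, q=5
  k=4: a=2, p=139, q=12
  k=5: a=3, p=475, q=41
  k=6: a=3, p=1564, q=135

1564/135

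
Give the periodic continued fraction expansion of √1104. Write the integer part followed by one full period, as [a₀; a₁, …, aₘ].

[33; 4, 2, 2, 2, 4, 66]

a₀ = ⌊√1104⌋ = 33.
With m₀=0, d₀=1 and mₖ₊₁ = dₖaₖ − mₖ, dₖ₊₁ = (n − mₖ₊₁²)/dₖ, aₖ₊₁ = ⌊(a₀+mₖ₊₁)/dₖ₊₁⌋:
  k=1: m=33, d=15, a=4
  k=2: m=27, d=25, a=2
  k=3: m=23, d=23, a=2
  k=4: m=23, d=25, a=2
  k=5: m=27, d=15, a=4
  k=6: m=33, d=1, a=66
d=1 and a=2a₀=66 at k=6, so the next step gives (m, d) = (33, 15) again — its k=1 value — and the period has length 6.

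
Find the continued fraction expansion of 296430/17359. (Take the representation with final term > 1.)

[17; 13, 12, 3, 2, 15]

296430 = 17*17359 + 1327
17359 = 13*1327 + 108
1327 = 12*108 + 31
108 = 3*31 + 15
31 = 2*15 + 1
15 = 15*1 + 0  (stop)
So 296430/17359 = [17; 13, 12, 3, 2, 15].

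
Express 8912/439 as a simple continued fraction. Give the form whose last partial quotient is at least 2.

[20; 3, 3, 14, 3]

8912 = 20·439 + 132
439 = 3·132 + 43
132 = 3·43 + 3
43 = 14·3 + 1
3 = 3·1 + 0  (stop)
So 8912/439 = [20; 3, 3, 14, 3].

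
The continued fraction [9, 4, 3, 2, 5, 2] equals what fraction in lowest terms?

Fold from the inside: start with 2/1.
  5 + 1/2 = 11/2
  2 + 2/11 = 24/11
  3 + 11/24 = 83/24
  4 + 24/83 = 356/83
  9 + 83/356 = 3287/356

3287/356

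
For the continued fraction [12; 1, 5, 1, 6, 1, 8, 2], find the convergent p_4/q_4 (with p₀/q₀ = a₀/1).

Using pₖ = aₖpₖ₋₁ + pₖ₋₂, qₖ = aₖqₖ₋₁ + qₖ₋₂ (with p₋₁=1, p₋₂=0, q₋₁=0, q₋₂=1):
  k=0: a=12, p=12, q=1
  k=1: a=1, p=13, q=1
  k=2: a=5, p=77, q=6
  k=3: a=1, p=90, q=7
  k=4: a=6, p=617, q=48

617/48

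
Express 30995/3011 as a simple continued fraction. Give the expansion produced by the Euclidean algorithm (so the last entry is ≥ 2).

[10; 3, 2, 2, 17, 3, 3]

30995 = 10×3011 + 885
3011 = 3×885 + 356
885 = 2×356 + 173
356 = 2×173 + 10
173 = 17×10 + 3
10 = 3×3 + 1
3 = 3×1 + 0  (stop)
So 30995/3011 = [10; 3, 2, 2, 17, 3, 3].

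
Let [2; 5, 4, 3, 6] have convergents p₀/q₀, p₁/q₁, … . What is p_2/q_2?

46/21

Using pₖ = aₖpₖ₋₁ + pₖ₋₂, qₖ = aₖqₖ₋₁ + qₖ₋₂ (with p₋₁=1, p₋₂=0, q₋₁=0, q₋₂=1):
  k=0: a=2, p=2, q=1
  k=1: a=5, p=11, q=5
  k=2: a=4, p=46, q=21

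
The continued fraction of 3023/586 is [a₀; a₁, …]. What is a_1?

6

3023 = 5·586 + 93   →  a_0 = 5
586 = 6·93 + 28   →  a_1 = 6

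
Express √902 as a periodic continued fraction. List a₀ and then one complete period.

a₀ = ⌊√902⌋ = 30.
With m₀=0, d₀=1 and mₖ₊₁ = dₖaₖ − mₖ, dₖ₊₁ = (n − mₖ₊₁²)/dₖ, aₖ₊₁ = ⌊(a₀+mₖ₊₁)/dₖ₊₁⌋:
  k=1: m=30, d=2, a=30
  k=2: m=30, d=1, a=60
d=1 and a=2a₀=60 at k=2, so the next step gives (m, d) = (30, 2) again — its k=1 value — and the period has length 2.

[30; 30, 60]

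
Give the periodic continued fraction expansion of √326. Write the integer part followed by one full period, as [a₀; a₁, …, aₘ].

a₀ = ⌊√326⌋ = 18.
With m₀=0, d₀=1 and mₖ₊₁ = dₖaₖ − mₖ, dₖ₊₁ = (n − mₖ₊₁²)/dₖ, aₖ₊₁ = ⌊(a₀+mₖ₊₁)/dₖ₊₁⌋:
  k=1: m=18, d=2, a=18
  k=2: m=18, d=1, a=36
d=1 and a=2a₀=36 at k=2, so the next step gives (m, d) = (18, 2) again — its k=1 value — and the period has length 2.

[18; 18, 36]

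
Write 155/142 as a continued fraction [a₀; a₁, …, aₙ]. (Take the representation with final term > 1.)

[1; 10, 1, 12]

155 = 1·142 + 13
142 = 10·13 + 12
13 = 1·12 + 1
12 = 12·1 + 0  (stop)
So 155/142 = [1; 10, 1, 12].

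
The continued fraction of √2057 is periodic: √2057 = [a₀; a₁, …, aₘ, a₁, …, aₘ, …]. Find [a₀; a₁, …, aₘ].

a₀ = ⌊√2057⌋ = 45.
With m₀=0, d₀=1 and mₖ₊₁ = dₖaₖ − mₖ, dₖ₊₁ = (n − mₖ₊₁²)/dₖ, aₖ₊₁ = ⌊(a₀+mₖ₊₁)/dₖ₊₁⌋:
  k=1: m=45, d=32, a=2
  k=2: m=19, d=53, a=1
  k=3: m=34, d=17, a=4
  k=4: m=34, d=53, a=1
  k=5: m=19, d=32, a=2
  k=6: m=45, d=1, a=90
d=1 and a=2a₀=90 at k=6, so the next step gives (m, d) = (45, 32) again — its k=1 value — and the period has length 6.

[45; 2, 1, 4, 1, 2, 90]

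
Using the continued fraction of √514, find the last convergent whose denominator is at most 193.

√514 = [22; 1, 2, 22, 2, 1, 44, …] (period length 6).
Convergents:
  p_0/q_0 = 22/1
  p_1/q_1 = 23/1
  p_2/q_2 = 68/3
  p_3/q_3 = 1519/67
  p_4/q_4 = 3106/137
  p_5/q_5 = 4625/204
q_4 = 137 ≤ 193 < 204 = q_5, so the answer is 3106/137.

3106/137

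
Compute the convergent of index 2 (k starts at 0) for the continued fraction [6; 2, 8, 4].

110/17

Using pₖ = aₖpₖ₋₁ + pₖ₋₂, qₖ = aₖqₖ₋₁ + qₖ₋₂ (with p₋₁=1, p₋₂=0, q₋₁=0, q₋₂=1):
  k=0: a=6, p=6, q=1
  k=1: a=2, p=13, q=2
  k=2: a=8, p=110, q=17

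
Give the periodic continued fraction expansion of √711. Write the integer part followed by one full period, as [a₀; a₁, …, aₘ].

a₀ = ⌊√711⌋ = 26.
With m₀=0, d₀=1 and mₖ₊₁ = dₖaₖ − mₖ, dₖ₊₁ = (n − mₖ₊₁²)/dₖ, aₖ₊₁ = ⌊(a₀+mₖ₊₁)/dₖ₊₁⌋:
  k=1: m=26, d=35, a=1
  k=2: m=9, d=18, a=1
  k=3: m=9, d=35, a=1
  k=4: m=26, d=1, a=52
d=1 and a=2a₀=52 at k=4, so the next step gives (m, d) = (26, 35) again — its k=1 value — and the period has length 4.

[26; 1, 1, 1, 52]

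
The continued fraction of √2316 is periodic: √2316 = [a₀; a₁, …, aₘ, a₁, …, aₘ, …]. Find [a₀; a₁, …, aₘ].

a₀ = ⌊√2316⌋ = 48.
With m₀=0, d₀=1 and mₖ₊₁ = dₖaₖ − mₖ, dₖ₊₁ = (n − mₖ₊₁²)/dₖ, aₖ₊₁ = ⌊(a₀+mₖ₊₁)/dₖ₊₁⌋:
  k=1: m=48, d=12, a=8
  k=2: m=48, d=1, a=96
d=1 and a=2a₀=96 at k=2, so the next step gives (m, d) = (48, 12) again — its k=1 value — and the period has length 2.

[48; 8, 96]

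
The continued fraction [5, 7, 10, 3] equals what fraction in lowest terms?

1131/220

Fold from the inside: start with 3/1.
  10 + 1/3 = 31/3
  7 + 3/31 = 220/31
  5 + 31/220 = 1131/220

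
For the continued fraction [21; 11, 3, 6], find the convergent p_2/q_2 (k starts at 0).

Using pₖ = aₖpₖ₋₁ + pₖ₋₂, qₖ = aₖqₖ₋₁ + qₖ₋₂ (with p₋₁=1, p₋₂=0, q₋₁=0, q₋₂=1):
  k=0: a=21, p=21, q=1
  k=1: a=11, p=232, q=11
  k=2: a=3, p=717, q=34

717/34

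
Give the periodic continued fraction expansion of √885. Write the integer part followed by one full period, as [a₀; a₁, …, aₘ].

[29; 1, 2, 1, 58]

a₀ = ⌊√885⌋ = 29.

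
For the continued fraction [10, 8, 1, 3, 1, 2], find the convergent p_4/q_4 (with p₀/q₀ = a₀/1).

Using pₖ = aₖpₖ₋₁ + pₖ₋₂, qₖ = aₖqₖ₋₁ + qₖ₋₂ (with p₋₁=1, p₋₂=0, q₋₁=0, q₋₂=1):
  k=0: a=10, p=10, q=1
  k=1: a=8, p=81, q=8
  k=2: a=1, p=91, q=9
  k=3: a=3, p=354, q=35
  k=4: a=1, p=445, q=44

445/44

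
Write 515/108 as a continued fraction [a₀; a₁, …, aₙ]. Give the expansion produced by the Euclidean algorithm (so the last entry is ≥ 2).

515 = 4·108 + 83
108 = 1·83 + 25
83 = 3·25 + 8
25 = 3·8 + 1
8 = 8·1 + 0  (stop)
So 515/108 = [4; 1, 3, 3, 8].

[4; 1, 3, 3, 8]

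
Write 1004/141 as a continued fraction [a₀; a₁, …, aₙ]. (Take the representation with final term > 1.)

1004 = 7*141 + 17
141 = 8*17 + 5
17 = 3*5 + 2
5 = 2*2 + 1
2 = 2*1 + 0  (stop)
So 1004/141 = [7; 8, 3, 2, 2].

[7; 8, 3, 2, 2]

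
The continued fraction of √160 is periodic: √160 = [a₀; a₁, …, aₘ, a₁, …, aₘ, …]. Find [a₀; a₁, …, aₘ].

a₀ = ⌊√160⌋ = 12.

[12; 1, 1, 1, 5, 1, 1, 1, 24]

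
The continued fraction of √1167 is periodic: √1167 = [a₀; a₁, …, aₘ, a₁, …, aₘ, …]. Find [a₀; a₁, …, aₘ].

a₀ = ⌊√1167⌋ = 34.
With m₀=0, d₀=1 and mₖ₊₁ = dₖaₖ − mₖ, dₖ₊₁ = (n − mₖ₊₁²)/dₖ, aₖ₊₁ = ⌊(a₀+mₖ₊₁)/dₖ₊₁⌋:
  k=1: m=34, d=11, a=6
  k=2: m=32, d=13, a=5
  k=3: m=33, d=6, a=11
  k=4: m=33, d=13, a=5
  k=5: m=32, d=11, a=6
  k=6: m=34, d=1, a=68
d=1 and a=2a₀=68 at k=6, so the next step gives (m, d) = (34, 11) again — its k=1 value — and the period has length 6.

[34; 6, 5, 11, 5, 6, 68]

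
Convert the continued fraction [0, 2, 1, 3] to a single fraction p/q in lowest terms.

Fold from the inside: start with 3/1.
  1 + 1/3 = 4/3
  2 + 3/4 = 11/4
  0 + 4/11 = 4/11

4/11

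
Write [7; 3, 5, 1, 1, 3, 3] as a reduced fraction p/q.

2977/407

Using pₖ = aₖpₖ₋₁ + pₖ₋₂ and qₖ = aₖqₖ₋₁ + qₖ₋₂:
  k=0: a=7, p=7, q=1
  k=1: a=3, p=22, q=3
  k=2: a=5, p=117, q=16
  k=3: a=1, p=139, q=19
  k=4: a=1, p=256, q=35
  k=5: a=3, p=907, q=124
  k=6: a=3, p=2977, q=407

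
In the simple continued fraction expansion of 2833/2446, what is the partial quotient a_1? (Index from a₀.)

2833 = 1·2446 + 387   →  a_0 = 1
2446 = 6·387 + 124   →  a_1 = 6

6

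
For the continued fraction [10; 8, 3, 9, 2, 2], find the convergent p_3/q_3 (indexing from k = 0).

2358/233

Using pₖ = aₖpₖ₋₁ + pₖ₋₂, qₖ = aₖqₖ₋₁ + qₖ₋₂ (with p₋₁=1, p₋₂=0, q₋₁=0, q₋₂=1):
  k=0: a=10, p=10, q=1
  k=1: a=8, p=81, q=8
  k=2: a=3, p=253, q=25
  k=3: a=9, p=2358, q=233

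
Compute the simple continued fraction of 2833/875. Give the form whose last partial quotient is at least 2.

2833 = 3·875 + 208
875 = 4·208 + 43
208 = 4·43 + 36
43 = 1·36 + 7
36 = 5·7 + 1
7 = 7·1 + 0  (stop)
So 2833/875 = [3; 4, 4, 1, 5, 7].

[3; 4, 4, 1, 5, 7]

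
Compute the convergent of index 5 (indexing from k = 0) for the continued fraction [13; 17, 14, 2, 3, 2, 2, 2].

Using pₖ = aₖpₖ₋₁ + pₖ₋₂, qₖ = aₖqₖ₋₁ + qₖ₋₂ (with p₋₁=1, p₋₂=0, q₋₁=0, q₋₂=1):
  k=0: a=13, p=13, q=1
  k=1: a=17, p=222, q=17
  k=2: a=14, p=3121, q=239
  k=3: a=2, p=6464, q=495
  k=4: a=3, p=22513, q=1724
  k=5: a=2, p=51490, q=3943

51490/3943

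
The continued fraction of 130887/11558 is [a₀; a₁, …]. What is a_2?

130887 = 11·11558 + 3749   →  a_0 = 11
11558 = 3·3749 + 311   →  a_1 = 3
3749 = 12·311 + 17   →  a_2 = 12

12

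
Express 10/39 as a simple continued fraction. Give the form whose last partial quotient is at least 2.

[0; 3, 1, 9]

10 = 0×39 + 10
39 = 3×10 + 9
10 = 1×9 + 1
9 = 9×1 + 0  (stop)
So 10/39 = [0; 3, 1, 9].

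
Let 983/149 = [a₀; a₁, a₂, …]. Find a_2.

1

983 = 6·149 + 89   →  a_0 = 6
149 = 1·89 + 60   →  a_1 = 1
89 = 1·60 + 29   →  a_2 = 1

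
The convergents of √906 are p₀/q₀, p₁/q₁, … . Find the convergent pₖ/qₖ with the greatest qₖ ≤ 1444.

√906 = [30; 10, 60, …] (period length 2).
Convergents:
  p_0/q_0 = 30/1
  p_1/q_1 = 301/10
  p_2/q_2 = 18090/601
  p_3/q_3 = 181201/6020
q_2 = 601 ≤ 1444 < 6020 = q_3, so the answer is 18090/601.

18090/601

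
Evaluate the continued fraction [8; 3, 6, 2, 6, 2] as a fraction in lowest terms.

Using pₖ = aₖpₖ₋₁ + pₖ₋₂ and qₖ = aₖqₖ₋₁ + qₖ₋₂:
  k=0: a=8, p=8, q=1
  k=1: a=3, p=25, q=3
  k=2: a=6, p=158, q=19
  k=3: a=2, p=341, q=41
  k=4: a=6, p=2204, q=265
  k=5: a=2, p=4749, q=571

4749/571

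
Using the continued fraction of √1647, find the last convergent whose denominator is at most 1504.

√1647 = [40; 1, 1, 2, 1, 1, 80, …] (period length 6).
Convergents:
  p_0/q_0 = 40/1
  p_1/q_1 = 41/1
  p_2/q_2 = 81/2
  p_3/q_3 = 203/5
  p_4/q_4 = 284/7
  p_5/q_5 = 487/12
  p_6/q_6 = 39244/967
  p_7/q_7 = 39731/979
  p_8/q_8 = 78975/1946
q_7 = 979 ≤ 1504 < 1946 = q_8, so the answer is 39731/979.

39731/979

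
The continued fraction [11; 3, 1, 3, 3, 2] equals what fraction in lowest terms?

Using pₖ = aₖpₖ₋₁ + pₖ₋₂ and qₖ = aₖqₖ₋₁ + qₖ₋₂:
  k=0: a=11, p=11, q=1
  k=1: a=3, p=34, q=3
  k=2: a=1, p=45, q=4
  k=3: a=3, p=169, q=15
  k=4: a=3, p=552, q=49
  k=5: a=2, p=1273, q=113

1273/113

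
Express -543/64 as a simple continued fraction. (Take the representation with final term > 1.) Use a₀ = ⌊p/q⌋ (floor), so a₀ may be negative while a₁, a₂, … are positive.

[-9; 1, 1, 15, 2]

-543 = -9*64 + 33
64 = 1*33 + 31
33 = 1*31 + 2
31 = 15*2 + 1
2 = 2*1 + 0  (stop)
So -543/64 = [-9; 1, 1, 15, 2].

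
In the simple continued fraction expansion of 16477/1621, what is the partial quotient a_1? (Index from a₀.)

6

16477 = 10·1621 + 267   →  a_0 = 10
1621 = 6·267 + 19   →  a_1 = 6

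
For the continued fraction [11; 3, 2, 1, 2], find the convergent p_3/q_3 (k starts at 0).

Using pₖ = aₖpₖ₋₁ + pₖ₋₂, qₖ = aₖqₖ₋₁ + qₖ₋₂ (with p₋₁=1, p₋₂=0, q₋₁=0, q₋₂=1):
  k=0: a=11, p=11, q=1
  k=1: a=3, p=34, q=3
  k=2: a=2, p=79, q=7
  k=3: a=1, p=113, q=10

113/10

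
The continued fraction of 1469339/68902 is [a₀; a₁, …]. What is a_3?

11

1469339 = 21·68902 + 22397   →  a_0 = 21
68902 = 3·22397 + 1711   →  a_1 = 3
22397 = 13·1711 + 154   →  a_2 = 13
1711 = 11·154 + 17   →  a_3 = 11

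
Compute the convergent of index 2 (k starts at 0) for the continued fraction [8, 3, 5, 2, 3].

Using pₖ = aₖpₖ₋₁ + pₖ₋₂, qₖ = aₖqₖ₋₁ + qₖ₋₂ (with p₋₁=1, p₋₂=0, q₋₁=0, q₋₂=1):
  k=0: a=8, p=8, q=1
  k=1: a=3, p=25, q=3
  k=2: a=5, p=133, q=16

133/16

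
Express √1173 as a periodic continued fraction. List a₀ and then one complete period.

a₀ = ⌊√1173⌋ = 34.

[34; 4, 68]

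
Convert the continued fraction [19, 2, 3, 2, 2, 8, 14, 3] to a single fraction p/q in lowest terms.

276399/14221

Using pₖ = aₖpₖ₋₁ + pₖ₋₂ and qₖ = aₖqₖ₋₁ + qₖ₋₂:
  k=0: a=19, p=19, q=1
  k=1: a=2, p=39, q=2
  k=2: a=3, p=136, q=7
  k=3: a=2, p=311, q=16
  k=4: a=2, p=758, q=39
  k=5: a=8, p=6375, q=328
  k=6: a=14, p=90008, q=4631
  k=7: a=3, p=276399, q=14221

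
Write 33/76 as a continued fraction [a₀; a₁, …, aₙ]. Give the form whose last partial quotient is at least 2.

33 = 0·76 + 33
76 = 2·33 + 10
33 = 3·10 + 3
10 = 3·3 + 1
3 = 3·1 + 0  (stop)
So 33/76 = [0; 2, 3, 3, 3].

[0; 2, 3, 3, 3]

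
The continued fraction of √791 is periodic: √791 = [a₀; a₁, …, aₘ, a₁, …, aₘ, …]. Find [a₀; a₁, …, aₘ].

[28; 8, 56]

a₀ = ⌊√791⌋ = 28.
With m₀=0, d₀=1 and mₖ₊₁ = dₖaₖ − mₖ, dₖ₊₁ = (n − mₖ₊₁²)/dₖ, aₖ₊₁ = ⌊(a₀+mₖ₊₁)/dₖ₊₁⌋:
  k=1: m=28, d=7, a=8
  k=2: m=28, d=1, a=56
d=1 and a=2a₀=56 at k=2, so the next step gives (m, d) = (28, 7) again — its k=1 value — and the period has length 2.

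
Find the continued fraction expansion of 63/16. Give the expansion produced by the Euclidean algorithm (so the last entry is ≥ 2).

63 = 3×16 + 15
16 = 1×15 + 1
15 = 15×1 + 0  (stop)
So 63/16 = [3; 1, 15].

[3; 1, 15]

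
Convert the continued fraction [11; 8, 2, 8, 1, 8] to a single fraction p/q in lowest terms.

Fold from the inside: start with 8/1.
  1 + 1/8 = 9/8
  8 + 8/9 = 80/9
  2 + 9/80 = 169/80
  8 + 80/169 = 1432/169
  11 + 169/1432 = 15921/1432

15921/1432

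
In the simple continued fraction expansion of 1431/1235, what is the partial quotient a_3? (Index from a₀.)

1431 = 1·1235 + 196   →  a_0 = 1
1235 = 6·196 + 59   →  a_1 = 6
196 = 3·59 + 19   →  a_2 = 3
59 = 3·19 + 2   →  a_3 = 3

3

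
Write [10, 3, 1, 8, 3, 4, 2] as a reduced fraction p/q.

Using pₖ = aₖpₖ₋₁ + pₖ₋₂ and qₖ = aₖqₖ₋₁ + qₖ₋₂:
  k=0: a=10, p=10, q=1
  k=1: a=3, p=31, q=3
  k=2: a=1, p=41, q=4
  k=3: a=8, p=359, q=35
  k=4: a=3, p=1118, q=109
  k=5: a=4, p=4831, q=471
  k=6: a=2, p=10780, q=1051

10780/1051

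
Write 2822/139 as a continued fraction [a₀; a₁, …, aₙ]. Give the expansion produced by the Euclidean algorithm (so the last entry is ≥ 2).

[20; 3, 3, 4, 3]

2822 = 20×139 + 42
139 = 3×42 + 13
42 = 3×13 + 3
13 = 4×3 + 1
3 = 3×1 + 0  (stop)
So 2822/139 = [20; 3, 3, 4, 3].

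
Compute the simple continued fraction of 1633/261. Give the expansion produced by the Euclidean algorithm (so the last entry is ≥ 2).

1633 = 6×261 + 67
261 = 3×67 + 60
67 = 1×60 + 7
60 = 8×7 + 4
7 = 1×4 + 3
4 = 1×3 + 1
3 = 3×1 + 0  (stop)
So 1633/261 = [6; 3, 1, 8, 1, 1, 3].

[6; 3, 1, 8, 1, 1, 3]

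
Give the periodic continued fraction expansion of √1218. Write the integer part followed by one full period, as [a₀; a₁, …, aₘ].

a₀ = ⌊√1218⌋ = 34.

[34; 1, 8, 1, 68]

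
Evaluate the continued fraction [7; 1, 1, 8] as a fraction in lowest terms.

Using pₖ = aₖpₖ₋₁ + pₖ₋₂ and qₖ = aₖqₖ₋₁ + qₖ₋₂:
  k=0: a=7, p=7, q=1
  k=1: a=1, p=8, q=1
  k=2: a=1, p=15, q=2
  k=3: a=8, p=128, q=17

128/17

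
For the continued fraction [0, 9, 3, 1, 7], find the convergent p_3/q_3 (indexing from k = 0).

4/37

Using pₖ = aₖpₖ₋₁ + pₖ₋₂, qₖ = aₖqₖ₋₁ + qₖ₋₂ (with p₋₁=1, p₋₂=0, q₋₁=0, q₋₂=1):
  k=0: a=0, p=0, q=1
  k=1: a=9, p=1, q=9
  k=2: a=3, p=3, q=28
  k=3: a=1, p=4, q=37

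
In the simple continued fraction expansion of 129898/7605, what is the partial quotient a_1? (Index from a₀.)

12

129898 = 17·7605 + 613   →  a_0 = 17
7605 = 12·613 + 249   →  a_1 = 12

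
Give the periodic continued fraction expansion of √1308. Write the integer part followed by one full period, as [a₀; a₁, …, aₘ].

[36; 6, 72]

a₀ = ⌊√1308⌋ = 36.
With m₀=0, d₀=1 and mₖ₊₁ = dₖaₖ − mₖ, dₖ₊₁ = (n − mₖ₊₁²)/dₖ, aₖ₊₁ = ⌊(a₀+mₖ₊₁)/dₖ₊₁⌋:
  k=1: m=36, d=12, a=6
  k=2: m=36, d=1, a=72
d=1 and a=2a₀=72 at k=2, so the next step gives (m, d) = (36, 12) again — its k=1 value — and the period has length 2.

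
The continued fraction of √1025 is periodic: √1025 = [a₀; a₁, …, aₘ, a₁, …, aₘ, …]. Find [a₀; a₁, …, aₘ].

a₀ = ⌊√1025⌋ = 32.
With m₀=0, d₀=1 and mₖ₊₁ = dₖaₖ − mₖ, dₖ₊₁ = (n − mₖ₊₁²)/dₖ, aₖ₊₁ = ⌊(a₀+mₖ₊₁)/dₖ₊₁⌋:
  k=1: m=32, d=1, a=64
d=1 and a=2a₀=64 at k=1, so the next step gives (m, d) = (32, 1) again — its k=1 value — and the period has length 1.

[32; 64]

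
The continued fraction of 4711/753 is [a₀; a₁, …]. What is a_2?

1

4711 = 6·753 + 193   →  a_0 = 6
753 = 3·193 + 174   →  a_1 = 3
193 = 1·174 + 19   →  a_2 = 1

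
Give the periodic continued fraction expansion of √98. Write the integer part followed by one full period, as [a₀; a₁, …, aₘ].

[9; 1, 8, 1, 18]

a₀ = ⌊√98⌋ = 9.
With m₀=0, d₀=1 and mₖ₊₁ = dₖaₖ − mₖ, dₖ₊₁ = (n − mₖ₊₁²)/dₖ, aₖ₊₁ = ⌊(a₀+mₖ₊₁)/dₖ₊₁⌋:
  k=1: m=9, d=17, a=1
  k=2: m=8, d=2, a=8
  k=3: m=8, d=17, a=1
  k=4: m=9, d=1, a=18
d=1 and a=2a₀=18 at k=4, so the next step gives (m, d) = (9, 17) again — its k=1 value — and the period has length 4.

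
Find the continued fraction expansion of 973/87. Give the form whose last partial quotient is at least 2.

[11; 5, 2, 3, 2]

973 = 11·87 + 16
87 = 5·16 + 7
16 = 2·7 + 2
7 = 3·2 + 1
2 = 2·1 + 0  (stop)
So 973/87 = [11; 5, 2, 3, 2].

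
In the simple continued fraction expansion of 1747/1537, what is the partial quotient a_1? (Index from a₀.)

7

1747 = 1·1537 + 210   →  a_0 = 1
1537 = 7·210 + 67   →  a_1 = 7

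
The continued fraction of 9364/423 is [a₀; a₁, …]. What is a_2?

9364 = 22·423 + 58   →  a_0 = 22
423 = 7·58 + 17   →  a_1 = 7
58 = 3·17 + 7   →  a_2 = 3

3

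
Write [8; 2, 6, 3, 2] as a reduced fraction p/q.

804/95

Fold from the inside: start with 2/1.
  3 + 1/2 = 7/2
  6 + 2/7 = 44/7
  2 + 7/44 = 95/44
  8 + 44/95 = 804/95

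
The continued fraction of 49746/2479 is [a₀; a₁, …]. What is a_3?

14

49746 = 20·2479 + 166   →  a_0 = 20
2479 = 14·166 + 155   →  a_1 = 14
166 = 1·155 + 11   →  a_2 = 1
155 = 14·11 + 1   →  a_3 = 14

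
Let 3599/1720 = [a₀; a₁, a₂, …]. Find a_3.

4

3599 = 2·1720 + 159   →  a_0 = 2
1720 = 10·159 + 130   →  a_1 = 10
159 = 1·130 + 29   →  a_2 = 1
130 = 4·29 + 14   →  a_3 = 4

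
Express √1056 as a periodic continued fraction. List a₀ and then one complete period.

a₀ = ⌊√1056⌋ = 32.
With m₀=0, d₀=1 and mₖ₊₁ = dₖaₖ − mₖ, dₖ₊₁ = (n − mₖ₊₁²)/dₖ, aₖ₊₁ = ⌊(a₀+mₖ₊₁)/dₖ₊₁⌋:
  k=1: m=32, d=32, a=2
  k=2: m=32, d=1, a=64
d=1 and a=2a₀=64 at k=2, so the next step gives (m, d) = (32, 32) again — its k=1 value — and the period has length 2.

[32; 2, 64]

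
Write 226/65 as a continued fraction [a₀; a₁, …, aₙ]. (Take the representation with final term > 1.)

[3; 2, 10, 3]

226 = 3·65 + 31
65 = 2·31 + 3
31 = 10·3 + 1
3 = 3·1 + 0  (stop)
So 226/65 = [3; 2, 10, 3].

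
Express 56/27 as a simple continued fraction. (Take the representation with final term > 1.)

56 = 2×27 + 2
27 = 13×2 + 1
2 = 2×1 + 0  (stop)
So 56/27 = [2; 13, 2].

[2; 13, 2]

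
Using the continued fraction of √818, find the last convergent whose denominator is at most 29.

√818 = [28; 1, 1, 1, 1, 56, …] (period length 5).
Convergents:
  p_0/q_0 = 28/1
  p_1/q_1 = 29/1
  p_2/q_2 = 57/2
  p_3/q_3 = 86/3
  p_4/q_4 = 143/5
  p_5/q_5 = 8094/283
q_4 = 5 ≤ 29 < 283 = q_5, so the answer is 143/5.

143/5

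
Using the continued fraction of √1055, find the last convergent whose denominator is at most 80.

√1055 = [32; 2, 12, 2, 64, …] (period length 4).
Convergents:
  p_0/q_0 = 32/1
  p_1/q_1 = 65/2
  p_2/q_2 = 812/25
  p_3/q_3 = 1689/52
  p_4/q_4 = 108908/3353
q_3 = 52 ≤ 80 < 3353 = q_4, so the answer is 1689/52.

1689/52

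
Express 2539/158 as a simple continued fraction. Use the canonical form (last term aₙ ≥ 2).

[16; 14, 2, 1, 3]

2539 = 16·158 + 11
158 = 14·11 + 4
11 = 2·4 + 3
4 = 1·3 + 1
3 = 3·1 + 0  (stop)
So 2539/158 = [16; 14, 2, 1, 3].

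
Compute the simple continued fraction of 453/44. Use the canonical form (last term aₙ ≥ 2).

[10; 3, 2, 1, 1, 2]

453 = 10·44 + 13
44 = 3·13 + 5
13 = 2·5 + 3
5 = 1·3 + 2
3 = 1·2 + 1
2 = 2·1 + 0  (stop)
So 453/44 = [10; 3, 2, 1, 1, 2].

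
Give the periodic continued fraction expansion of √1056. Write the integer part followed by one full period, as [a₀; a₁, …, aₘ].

a₀ = ⌊√1056⌋ = 32.

[32; 2, 64]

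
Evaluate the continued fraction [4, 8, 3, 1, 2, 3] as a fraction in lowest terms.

Fold from the inside: start with 3/1.
  2 + 1/3 = 7/3
  1 + 3/7 = 10/7
  3 + 7/10 = 37/10
  8 + 10/37 = 306/37
  4 + 37/306 = 1261/306

1261/306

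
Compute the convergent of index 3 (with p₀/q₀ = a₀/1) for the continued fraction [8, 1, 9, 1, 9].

98/11

Using pₖ = aₖpₖ₋₁ + pₖ₋₂, qₖ = aₖqₖ₋₁ + qₖ₋₂ (with p₋₁=1, p₋₂=0, q₋₁=0, q₋₂=1):
  k=0: a=8, p=8, q=1
  k=1: a=1, p=9, q=1
  k=2: a=9, p=89, q=10
  k=3: a=1, p=98, q=11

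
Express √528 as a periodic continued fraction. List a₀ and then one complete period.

[22; 1, 44]

a₀ = ⌊√528⌋ = 22.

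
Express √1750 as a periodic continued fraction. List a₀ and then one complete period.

a₀ = ⌊√1750⌋ = 41.
With m₀=0, d₀=1 and mₖ₊₁ = dₖaₖ − mₖ, dₖ₊₁ = (n − mₖ₊₁²)/dₖ, aₖ₊₁ = ⌊(a₀+mₖ₊₁)/dₖ₊₁⌋:
  k=1: m=41, d=69, a=1
  k=2: m=28, d=14, a=4
  k=3: m=28, d=69, a=1
  k=4: m=41, d=1, a=82
d=1 and a=2a₀=82 at k=4, so the next step gives (m, d) = (41, 69) again — its k=1 value — and the period has length 4.

[41; 1, 4, 1, 82]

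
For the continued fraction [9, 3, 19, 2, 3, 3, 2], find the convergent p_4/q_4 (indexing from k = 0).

Using pₖ = aₖpₖ₋₁ + pₖ₋₂, qₖ = aₖqₖ₋₁ + qₖ₋₂ (with p₋₁=1, p₋₂=0, q₋₁=0, q₋₂=1):
  k=0: a=9, p=9, q=1
  k=1: a=3, p=28, q=3
  k=2: a=19, p=541, q=58
  k=3: a=2, p=1110, q=119
  k=4: a=3, p=3871, q=415

3871/415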